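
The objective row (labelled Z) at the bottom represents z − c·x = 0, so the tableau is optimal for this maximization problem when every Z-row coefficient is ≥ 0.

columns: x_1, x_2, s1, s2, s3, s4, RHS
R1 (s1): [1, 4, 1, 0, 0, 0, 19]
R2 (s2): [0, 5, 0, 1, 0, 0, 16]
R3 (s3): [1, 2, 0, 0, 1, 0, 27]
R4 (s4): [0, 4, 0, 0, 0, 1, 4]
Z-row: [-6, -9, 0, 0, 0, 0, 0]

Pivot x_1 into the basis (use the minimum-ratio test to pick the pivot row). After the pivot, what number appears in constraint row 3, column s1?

Ratio test on column x_1 — row 1: 19/1 = 19; row 2: entry 0 ≤ 0; row 3: 27/1 = 27; row 4: entry 0 ≤ 0. Minimum is 19 at row 1 (s1 leaves); pivot element 1.
Divide row 1 by 1; eliminate column x_1 from the other rows.
Row 3 update in column s1: 0 − 1·1 = -1.

-1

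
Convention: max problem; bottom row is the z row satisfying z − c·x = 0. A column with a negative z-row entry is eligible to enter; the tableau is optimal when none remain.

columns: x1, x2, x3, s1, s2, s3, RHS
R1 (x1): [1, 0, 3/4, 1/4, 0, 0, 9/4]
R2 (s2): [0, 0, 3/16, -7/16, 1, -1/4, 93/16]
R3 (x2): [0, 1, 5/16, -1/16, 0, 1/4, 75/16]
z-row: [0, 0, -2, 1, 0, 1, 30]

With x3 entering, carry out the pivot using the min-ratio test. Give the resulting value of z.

Ratio test on column x3 — row 1: (9/4)/(3/4) = 3; row 2: (93/16)/(3/16) = 31; row 3: (75/16)/(5/16) = 15. Minimum is 3 at row 1 (x1 leaves); pivot element 3/4.
Pivot on row 1; the z-row RHS becomes 30 − (-2)·3 = 36.

36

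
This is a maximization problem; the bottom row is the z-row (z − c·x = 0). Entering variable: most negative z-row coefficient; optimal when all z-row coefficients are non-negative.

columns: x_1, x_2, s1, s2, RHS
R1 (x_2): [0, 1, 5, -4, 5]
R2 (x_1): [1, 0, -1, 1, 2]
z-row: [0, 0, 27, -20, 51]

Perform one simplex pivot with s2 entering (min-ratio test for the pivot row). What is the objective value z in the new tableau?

Ratio test on column s2 — row 1: entry -4 ≤ 0; row 2: 2/1 = 2. Minimum is 2 at row 2 (x_1 leaves); pivot element 1.
Pivot on row 2; the z-row RHS becomes 51 − (-20)·2 = 91.

91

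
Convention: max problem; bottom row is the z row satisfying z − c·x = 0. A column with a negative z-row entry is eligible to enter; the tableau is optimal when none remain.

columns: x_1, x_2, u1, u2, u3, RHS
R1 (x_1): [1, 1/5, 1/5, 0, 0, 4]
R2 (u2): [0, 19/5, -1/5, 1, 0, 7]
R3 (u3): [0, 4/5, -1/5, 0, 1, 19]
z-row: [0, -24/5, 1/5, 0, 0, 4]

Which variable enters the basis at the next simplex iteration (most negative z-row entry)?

Negative z-row entries: x_2: -24/5.
The most negative is -24/5 in column x_2, so x_2 enters.

x_2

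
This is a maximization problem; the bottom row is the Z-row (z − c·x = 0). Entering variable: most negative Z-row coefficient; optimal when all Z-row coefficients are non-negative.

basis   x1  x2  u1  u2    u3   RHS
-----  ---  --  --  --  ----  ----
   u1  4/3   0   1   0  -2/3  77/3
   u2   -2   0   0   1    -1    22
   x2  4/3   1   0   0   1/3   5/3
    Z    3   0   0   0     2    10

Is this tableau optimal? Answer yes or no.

Every Z-row coefficient is ≥ 0, so the tableau is optimal.

yes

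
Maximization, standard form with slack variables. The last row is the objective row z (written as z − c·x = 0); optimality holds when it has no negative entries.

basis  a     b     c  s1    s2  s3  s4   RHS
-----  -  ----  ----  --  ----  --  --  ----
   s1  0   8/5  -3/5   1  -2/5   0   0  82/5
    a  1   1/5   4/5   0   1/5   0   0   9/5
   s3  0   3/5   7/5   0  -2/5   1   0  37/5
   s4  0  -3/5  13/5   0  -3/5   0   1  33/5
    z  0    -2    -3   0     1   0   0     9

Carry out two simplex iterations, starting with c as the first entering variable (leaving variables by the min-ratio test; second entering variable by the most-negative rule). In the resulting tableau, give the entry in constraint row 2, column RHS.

Ratio test on column c — row 1: entry -3/5 ≤ 0; row 2: (9/5)/(4/5) = 9/4; row 3: (37/5)/(7/5) = 37/7; row 4: (33/5)/(13/5) = 33/13. Minimum is 9/4 at row 2 (a leaves); pivot element 4/5.
Divide row 2 by 4/5; eliminate column c from the other rows.
Second iteration: most negative z-row entry is -5/4 in column b, so b enters.
Ratio test on column b — row 1: (71/4)/(7/4) = 71/7; row 2: (9/4)/(1/4) = 9; row 3: (17/4)/(1/4) = 17; row 4: entry -5/4 ≤ 0. Minimum is 9 at row 2 (c leaves); pivot element 1/4.
Divide row 2 by 1/4; eliminate column b from the other rows.
After both pivots, the entry at constraint row 2, column RHS is 9.

9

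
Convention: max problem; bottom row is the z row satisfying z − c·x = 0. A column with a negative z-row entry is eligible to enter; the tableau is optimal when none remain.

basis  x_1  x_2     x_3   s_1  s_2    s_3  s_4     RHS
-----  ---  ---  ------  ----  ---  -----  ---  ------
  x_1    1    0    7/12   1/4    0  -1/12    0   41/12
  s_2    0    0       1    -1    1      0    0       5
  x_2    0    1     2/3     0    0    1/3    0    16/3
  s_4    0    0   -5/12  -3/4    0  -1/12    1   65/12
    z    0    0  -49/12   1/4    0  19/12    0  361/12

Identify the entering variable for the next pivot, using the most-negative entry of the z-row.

Negative z-row entries: x_3: -49/12.
The most negative is -49/12 in column x_3, so x_3 enters.

x_3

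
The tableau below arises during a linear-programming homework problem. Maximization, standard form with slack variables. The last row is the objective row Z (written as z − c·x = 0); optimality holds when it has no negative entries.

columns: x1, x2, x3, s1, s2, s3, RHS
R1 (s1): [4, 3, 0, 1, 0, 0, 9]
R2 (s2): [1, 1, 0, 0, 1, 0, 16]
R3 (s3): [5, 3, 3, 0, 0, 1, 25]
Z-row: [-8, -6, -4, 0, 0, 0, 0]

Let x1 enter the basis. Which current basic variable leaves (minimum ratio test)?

Column x1 entries and ratios — s1: 9/4 = 9/4; s2: 16/1 = 16; s3: 25/5 = 5.
Smallest ratio is 9/4 in the row of s1, so s1 leaves.

s1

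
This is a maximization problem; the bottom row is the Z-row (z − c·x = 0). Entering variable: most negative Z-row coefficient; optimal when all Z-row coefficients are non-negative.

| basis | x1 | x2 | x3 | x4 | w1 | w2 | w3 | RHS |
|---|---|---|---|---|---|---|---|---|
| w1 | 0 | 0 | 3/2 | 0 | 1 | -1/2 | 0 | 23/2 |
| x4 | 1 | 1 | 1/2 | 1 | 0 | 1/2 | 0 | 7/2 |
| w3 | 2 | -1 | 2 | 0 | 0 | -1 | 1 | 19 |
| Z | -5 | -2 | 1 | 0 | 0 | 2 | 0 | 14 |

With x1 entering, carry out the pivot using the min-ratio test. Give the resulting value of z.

63/2

Ratio test on column x1 — row 1: entry 0 ≤ 0; row 2: (7/2)/1 = 7/2; row 3: 19/2 = 19/2. Minimum is 7/2 at row 2 (x4 leaves); pivot element 1.
Pivot on row 2; the Z-row RHS becomes 14 − (-5)·(7/2) = 63/2.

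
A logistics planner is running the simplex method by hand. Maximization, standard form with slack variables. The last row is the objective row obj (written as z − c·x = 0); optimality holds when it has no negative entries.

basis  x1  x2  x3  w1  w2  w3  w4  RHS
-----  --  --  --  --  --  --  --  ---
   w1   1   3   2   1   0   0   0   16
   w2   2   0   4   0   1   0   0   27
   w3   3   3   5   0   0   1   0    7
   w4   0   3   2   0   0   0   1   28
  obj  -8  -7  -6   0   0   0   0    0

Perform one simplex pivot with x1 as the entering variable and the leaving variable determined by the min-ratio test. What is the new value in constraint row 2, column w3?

Ratio test on column x1 — row 1: 16/1 = 16; row 2: 27/2 = 27/2; row 3: 7/3 = 7/3; row 4: entry 0 ≤ 0. Minimum is 7/3 at row 3 (w3 leaves); pivot element 3.
Divide row 3 by 3; eliminate column x1 from the other rows.
Row 2 update in column w3: 0 − 2·(1/3) = -2/3.

-2/3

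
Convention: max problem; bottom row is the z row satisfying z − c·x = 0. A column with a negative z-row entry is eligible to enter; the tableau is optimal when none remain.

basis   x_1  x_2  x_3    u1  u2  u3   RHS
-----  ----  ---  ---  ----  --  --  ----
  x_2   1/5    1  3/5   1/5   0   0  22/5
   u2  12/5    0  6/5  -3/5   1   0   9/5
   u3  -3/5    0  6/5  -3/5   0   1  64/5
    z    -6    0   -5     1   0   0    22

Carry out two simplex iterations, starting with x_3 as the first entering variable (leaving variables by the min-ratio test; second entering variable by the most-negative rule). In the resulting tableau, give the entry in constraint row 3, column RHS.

Ratio test on column x_3 — row 1: (22/5)/(3/5) = 22/3; row 2: (9/5)/(6/5) = 3/2; row 3: (64/5)/(6/5) = 32/3. Minimum is 3/2 at row 2 (u2 leaves); pivot element 6/5.
Divide row 2 by 6/5; eliminate column x_3 from the other rows.
Second iteration: most negative z-row entry is -3/2 in column u1, so u1 enters.
Ratio test on column u1 — row 1: (7/2)/(1/2) = 7; row 2: entry -1/2 ≤ 0; row 3: entry 0 ≤ 0. Minimum is 7 at row 1 (x_2 leaves); pivot element 1/2.
Divide row 1 by 1/2; eliminate column u1 from the other rows.
After both pivots, the entry at constraint row 3, column RHS is 11.

11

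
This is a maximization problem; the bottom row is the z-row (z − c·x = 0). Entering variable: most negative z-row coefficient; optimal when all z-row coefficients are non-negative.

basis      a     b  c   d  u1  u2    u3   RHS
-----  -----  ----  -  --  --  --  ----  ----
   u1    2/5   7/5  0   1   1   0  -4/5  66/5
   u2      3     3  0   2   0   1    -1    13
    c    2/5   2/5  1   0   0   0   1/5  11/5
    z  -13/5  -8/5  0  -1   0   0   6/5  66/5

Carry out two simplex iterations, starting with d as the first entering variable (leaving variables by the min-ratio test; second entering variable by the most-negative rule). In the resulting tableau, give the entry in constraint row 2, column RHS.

13/3

Ratio test on column d — row 1: (66/5)/1 = 66/5; row 2: 13/2 = 13/2; row 3: entry 0 ≤ 0. Minimum is 13/2 at row 2 (u2 leaves); pivot element 2.
Divide row 2 by 2; eliminate column d from the other rows.
Second iteration: most negative z-row entry is -11/10 in column a, so a enters.
Ratio test on column a — row 1: entry -11/10 ≤ 0; row 2: (13/2)/(3/2) = 13/3; row 3: (11/5)/(2/5) = 11/2. Minimum is 13/3 at row 2 (d leaves); pivot element 3/2.
Divide row 2 by 3/2; eliminate column a from the other rows.
After both pivots, the entry at constraint row 2, column RHS is 13/3.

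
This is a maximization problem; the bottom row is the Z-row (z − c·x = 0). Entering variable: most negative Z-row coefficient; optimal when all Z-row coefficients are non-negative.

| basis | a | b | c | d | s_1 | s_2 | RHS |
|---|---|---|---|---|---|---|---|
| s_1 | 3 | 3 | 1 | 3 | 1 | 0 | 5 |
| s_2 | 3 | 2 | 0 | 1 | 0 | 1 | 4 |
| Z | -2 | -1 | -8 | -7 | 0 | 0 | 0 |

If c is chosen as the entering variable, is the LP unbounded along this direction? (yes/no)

Column c has positive entries in row(s) 1, so the ratio test bounds it — not unbounded.

no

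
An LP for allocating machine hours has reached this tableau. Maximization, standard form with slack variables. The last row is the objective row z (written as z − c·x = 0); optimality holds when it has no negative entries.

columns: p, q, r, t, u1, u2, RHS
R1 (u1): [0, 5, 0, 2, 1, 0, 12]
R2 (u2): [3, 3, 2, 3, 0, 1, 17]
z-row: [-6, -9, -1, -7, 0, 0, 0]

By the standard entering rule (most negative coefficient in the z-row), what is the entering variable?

Negative z-row entries: p: -6, q: -9, r: -1, t: -7.
The most negative is -9 in column q, so q enters.

q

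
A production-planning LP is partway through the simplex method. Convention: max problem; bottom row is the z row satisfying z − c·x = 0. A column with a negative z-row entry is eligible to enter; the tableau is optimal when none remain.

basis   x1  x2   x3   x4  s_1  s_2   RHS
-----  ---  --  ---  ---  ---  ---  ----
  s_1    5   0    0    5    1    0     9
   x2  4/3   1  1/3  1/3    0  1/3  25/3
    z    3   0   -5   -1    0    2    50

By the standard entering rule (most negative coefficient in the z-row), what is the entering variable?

x3

Negative z-row entries: x3: -5, x4: -1.
The most negative is -5 in column x3, so x3 enters.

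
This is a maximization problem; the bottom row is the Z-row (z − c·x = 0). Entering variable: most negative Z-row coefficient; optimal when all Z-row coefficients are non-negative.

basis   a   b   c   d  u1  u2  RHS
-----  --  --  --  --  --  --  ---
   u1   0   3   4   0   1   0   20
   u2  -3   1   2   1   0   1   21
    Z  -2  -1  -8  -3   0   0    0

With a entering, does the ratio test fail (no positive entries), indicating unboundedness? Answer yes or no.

yes

Every constraint-row entry in column a is ≤ 0, so increasing a is unbounded.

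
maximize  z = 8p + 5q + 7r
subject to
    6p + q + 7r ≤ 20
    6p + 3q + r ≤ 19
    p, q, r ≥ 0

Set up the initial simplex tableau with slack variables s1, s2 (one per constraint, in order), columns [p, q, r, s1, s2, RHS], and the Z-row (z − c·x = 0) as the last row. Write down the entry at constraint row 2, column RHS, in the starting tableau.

19

The RHS of constraint 2 is b_2 = 19.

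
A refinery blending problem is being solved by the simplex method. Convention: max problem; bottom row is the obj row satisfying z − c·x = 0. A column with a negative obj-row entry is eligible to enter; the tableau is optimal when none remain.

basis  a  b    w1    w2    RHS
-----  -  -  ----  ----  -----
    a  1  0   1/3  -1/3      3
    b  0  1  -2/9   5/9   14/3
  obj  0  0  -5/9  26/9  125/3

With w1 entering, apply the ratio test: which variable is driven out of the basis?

Column w1 entries and ratios — a: 3/(1/3) = 9; b: -2/9 ≤ 0, skip.
Smallest ratio is 9 in the row of a, so a leaves.

a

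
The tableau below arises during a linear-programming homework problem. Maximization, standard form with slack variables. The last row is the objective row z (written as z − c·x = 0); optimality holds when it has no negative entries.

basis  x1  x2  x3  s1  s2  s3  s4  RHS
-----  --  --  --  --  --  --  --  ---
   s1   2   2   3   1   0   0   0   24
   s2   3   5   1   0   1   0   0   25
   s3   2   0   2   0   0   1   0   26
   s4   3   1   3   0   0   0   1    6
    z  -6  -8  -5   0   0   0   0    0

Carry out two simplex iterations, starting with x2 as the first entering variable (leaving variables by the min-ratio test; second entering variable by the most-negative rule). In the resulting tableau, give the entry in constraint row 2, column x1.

3/7

Ratio test on column x2 — row 1: 24/2 = 12; row 2: 25/5 = 5; row 3: entry 0 ≤ 0; row 4: 6/1 = 6. Minimum is 5 at row 2 (s2 leaves); pivot element 5.
Divide row 2 by 5; eliminate column x2 from the other rows.
Second iteration: most negative z-row entry is -17/5 in column x3, so x3 enters.
Ratio test on column x3 — row 1: 14/(13/5) = 70/13; row 2: 5/(1/5) = 25; row 3: 26/2 = 13; row 4: 1/(14/5) = 5/14. Minimum is 5/14 at row 4 (s4 leaves); pivot element 14/5.
Divide row 4 by 14/5; eliminate column x3 from the other rows.
After both pivots, the entry at constraint row 2, column x1 is 3/7.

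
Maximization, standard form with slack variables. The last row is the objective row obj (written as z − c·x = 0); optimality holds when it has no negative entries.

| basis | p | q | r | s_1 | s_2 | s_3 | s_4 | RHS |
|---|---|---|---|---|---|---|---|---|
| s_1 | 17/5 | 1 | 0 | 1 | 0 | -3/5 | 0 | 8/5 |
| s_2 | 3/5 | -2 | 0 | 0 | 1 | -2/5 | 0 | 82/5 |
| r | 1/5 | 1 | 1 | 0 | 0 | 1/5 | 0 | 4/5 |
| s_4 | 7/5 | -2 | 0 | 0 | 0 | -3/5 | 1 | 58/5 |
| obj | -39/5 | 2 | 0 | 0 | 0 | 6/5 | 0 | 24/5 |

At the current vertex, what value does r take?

r is basic (row 3); its value is the RHS of that row, 4/5.

4/5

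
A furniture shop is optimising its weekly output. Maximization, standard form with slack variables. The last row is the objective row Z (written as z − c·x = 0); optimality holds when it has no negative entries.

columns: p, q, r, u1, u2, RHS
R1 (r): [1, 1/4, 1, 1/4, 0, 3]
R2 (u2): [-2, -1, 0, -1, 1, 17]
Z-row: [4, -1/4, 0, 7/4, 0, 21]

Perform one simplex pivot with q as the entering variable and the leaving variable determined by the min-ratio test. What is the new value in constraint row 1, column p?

4

Ratio test on column q — row 1: 3/(1/4) = 12; row 2: entry -1 ≤ 0. Minimum is 12 at row 1 (r leaves); pivot element 1/4.
Divide row 1 by 1/4; eliminate column q from the other rows.
In the new row 1, the p entry is the old entry divided by the pivot: 1/(1/4) = 4.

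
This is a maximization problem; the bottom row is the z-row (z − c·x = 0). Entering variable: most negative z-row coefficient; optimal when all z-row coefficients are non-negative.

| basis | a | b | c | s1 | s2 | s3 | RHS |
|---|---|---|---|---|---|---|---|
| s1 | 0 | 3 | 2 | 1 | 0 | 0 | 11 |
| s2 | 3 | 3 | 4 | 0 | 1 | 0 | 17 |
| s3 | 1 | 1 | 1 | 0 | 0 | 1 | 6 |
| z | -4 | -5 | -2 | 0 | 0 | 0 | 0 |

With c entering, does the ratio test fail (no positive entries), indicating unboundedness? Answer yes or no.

Column c has positive entries in row(s) 1, 2, 3, so the ratio test bounds it — not unbounded.

no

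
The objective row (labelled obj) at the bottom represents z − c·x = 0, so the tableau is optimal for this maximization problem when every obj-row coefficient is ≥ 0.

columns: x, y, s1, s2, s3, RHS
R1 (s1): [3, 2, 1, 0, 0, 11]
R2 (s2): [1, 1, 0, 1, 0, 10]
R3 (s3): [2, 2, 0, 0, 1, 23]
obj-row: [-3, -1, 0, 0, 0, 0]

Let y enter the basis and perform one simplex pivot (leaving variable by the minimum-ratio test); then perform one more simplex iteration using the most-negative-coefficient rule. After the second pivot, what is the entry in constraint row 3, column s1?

Ratio test on column y — row 1: 11/2 = 11/2; row 2: 10/1 = 10; row 3: 23/2 = 23/2. Minimum is 11/2 at row 1 (s1 leaves); pivot element 2.
Divide row 1 by 2; eliminate column y from the other rows.
Second iteration: most negative obj-row entry is -3/2 in column x, so x enters.
Ratio test on column x — row 1: (11/2)/(3/2) = 11/3; row 2: entry -1/2 ≤ 0; row 3: entry -1 ≤ 0. Minimum is 11/3 at row 1 (y leaves); pivot element 3/2.
Divide row 1 by 3/2; eliminate column x from the other rows.
After both pivots, the entry at constraint row 3, column s1 is -2/3.

-2/3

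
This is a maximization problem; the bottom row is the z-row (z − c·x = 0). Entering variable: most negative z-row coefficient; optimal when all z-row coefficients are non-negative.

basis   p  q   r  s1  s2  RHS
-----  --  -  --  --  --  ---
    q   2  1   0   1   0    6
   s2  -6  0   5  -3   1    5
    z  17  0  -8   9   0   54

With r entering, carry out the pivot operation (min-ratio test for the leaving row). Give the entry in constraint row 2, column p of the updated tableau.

-6/5

Ratio test on column r — row 1: entry 0 ≤ 0; row 2: 5/5 = 1. Minimum is 1 at row 2 (s2 leaves); pivot element 5.
Divide row 2 by 5; eliminate column r from the other rows.
In the new row 2, the p entry is the old entry divided by the pivot: (-6)/5 = -6/5.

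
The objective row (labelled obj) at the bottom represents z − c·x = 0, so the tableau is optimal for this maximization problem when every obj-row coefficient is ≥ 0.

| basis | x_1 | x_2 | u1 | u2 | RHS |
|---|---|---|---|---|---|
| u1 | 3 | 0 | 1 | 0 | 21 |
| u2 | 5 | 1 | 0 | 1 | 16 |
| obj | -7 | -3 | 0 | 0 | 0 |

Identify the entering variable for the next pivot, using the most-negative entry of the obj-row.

Negative obj-row entries: x_1: -7, x_2: -3.
The most negative is -7 in column x_1, so x_1 enters.

x_1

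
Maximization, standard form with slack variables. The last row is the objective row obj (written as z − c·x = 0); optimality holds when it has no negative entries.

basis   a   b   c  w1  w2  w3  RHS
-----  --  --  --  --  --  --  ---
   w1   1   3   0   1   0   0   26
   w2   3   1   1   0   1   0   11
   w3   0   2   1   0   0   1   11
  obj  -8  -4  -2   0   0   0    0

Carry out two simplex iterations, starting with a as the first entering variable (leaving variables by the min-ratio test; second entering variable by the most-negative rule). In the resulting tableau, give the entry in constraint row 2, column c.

Ratio test on column a — row 1: 26/1 = 26; row 2: 11/3 = 11/3; row 3: entry 0 ≤ 0. Minimum is 11/3 at row 2 (w2 leaves); pivot element 3.
Divide row 2 by 3; eliminate column a from the other rows.
Second iteration: most negative obj-row entry is -4/3 in column b, so b enters.
Ratio test on column b — row 1: (67/3)/(8/3) = 67/8; row 2: (11/3)/(1/3) = 11; row 3: 11/2 = 11/2. Minimum is 11/2 at row 3 (w3 leaves); pivot element 2.
Divide row 3 by 2; eliminate column b from the other rows.
After both pivots, the entry at constraint row 2, column c is 1/6.

1/6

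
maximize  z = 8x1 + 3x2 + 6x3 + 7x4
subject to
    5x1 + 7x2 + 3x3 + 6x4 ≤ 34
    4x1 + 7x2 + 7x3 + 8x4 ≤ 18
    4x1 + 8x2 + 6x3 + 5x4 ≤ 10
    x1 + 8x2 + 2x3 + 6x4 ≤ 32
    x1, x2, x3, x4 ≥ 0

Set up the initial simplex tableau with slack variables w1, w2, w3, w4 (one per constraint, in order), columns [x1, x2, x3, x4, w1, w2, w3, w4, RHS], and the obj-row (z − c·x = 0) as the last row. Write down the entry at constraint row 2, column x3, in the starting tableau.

7

Constraint 2 has coefficient 7 on x3.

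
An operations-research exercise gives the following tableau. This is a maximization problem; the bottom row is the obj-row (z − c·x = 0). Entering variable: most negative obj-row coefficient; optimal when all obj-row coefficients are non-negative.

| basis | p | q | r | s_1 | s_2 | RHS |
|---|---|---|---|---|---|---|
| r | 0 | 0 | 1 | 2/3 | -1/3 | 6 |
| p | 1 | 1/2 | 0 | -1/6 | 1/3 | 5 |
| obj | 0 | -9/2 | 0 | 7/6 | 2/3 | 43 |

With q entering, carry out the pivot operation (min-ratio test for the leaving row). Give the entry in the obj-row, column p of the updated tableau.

9

Ratio test on column q — row 1: entry 0 ≤ 0; row 2: 5/(1/2) = 10. Minimum is 10 at row 2 (p leaves); pivot element 1/2.
Divide row 2 by 1/2; eliminate column q from the other rows.
obj-row update in column p: 0 − (-9/2)·2 = 9.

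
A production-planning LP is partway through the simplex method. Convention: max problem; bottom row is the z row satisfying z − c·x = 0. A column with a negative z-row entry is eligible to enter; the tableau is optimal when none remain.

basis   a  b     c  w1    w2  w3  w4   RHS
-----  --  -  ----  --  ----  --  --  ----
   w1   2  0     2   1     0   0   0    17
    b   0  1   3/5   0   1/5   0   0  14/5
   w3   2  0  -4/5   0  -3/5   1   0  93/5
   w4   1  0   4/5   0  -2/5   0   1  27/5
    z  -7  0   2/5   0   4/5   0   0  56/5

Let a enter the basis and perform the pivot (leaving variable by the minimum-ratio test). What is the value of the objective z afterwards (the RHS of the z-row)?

Ratio test on column a — row 1: 17/2 = 17/2; row 2: entry 0 ≤ 0; row 3: (93/5)/2 = 93/10; row 4: (27/5)/1 = 27/5. Minimum is 27/5 at row 4 (w4 leaves); pivot element 1.
Pivot on row 4; the z-row RHS becomes 56/5 − (-7)·(27/5) = 49.

49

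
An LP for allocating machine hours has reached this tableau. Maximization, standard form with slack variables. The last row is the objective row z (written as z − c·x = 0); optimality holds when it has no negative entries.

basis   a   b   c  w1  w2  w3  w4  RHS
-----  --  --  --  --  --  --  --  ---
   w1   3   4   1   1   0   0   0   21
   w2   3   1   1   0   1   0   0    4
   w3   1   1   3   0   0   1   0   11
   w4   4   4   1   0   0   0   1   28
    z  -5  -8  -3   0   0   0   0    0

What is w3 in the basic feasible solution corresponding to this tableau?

w3 is basic (row 3); its value is the RHS of that row, 11.

11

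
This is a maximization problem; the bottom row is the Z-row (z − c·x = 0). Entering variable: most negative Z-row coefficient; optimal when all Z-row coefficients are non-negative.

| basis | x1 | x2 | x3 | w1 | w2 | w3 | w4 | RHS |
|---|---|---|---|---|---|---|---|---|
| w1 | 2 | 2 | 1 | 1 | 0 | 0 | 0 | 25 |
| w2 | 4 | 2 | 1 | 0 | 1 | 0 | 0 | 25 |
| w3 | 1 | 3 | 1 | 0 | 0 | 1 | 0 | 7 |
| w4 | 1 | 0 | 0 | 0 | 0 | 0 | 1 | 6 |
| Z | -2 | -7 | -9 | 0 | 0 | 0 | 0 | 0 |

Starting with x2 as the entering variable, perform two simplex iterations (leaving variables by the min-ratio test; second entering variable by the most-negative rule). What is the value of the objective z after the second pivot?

Ratio test on column x2 — row 1: 25/2 = 25/2; row 2: 25/2 = 25/2; row 3: 7/3 = 7/3; row 4: entry 0 ≤ 0. Minimum is 7/3 at row 3 (w3 leaves); pivot element 3.
Pivot on row 3; the Z-row RHS becomes 0 − (-7)·(7/3) = 49/3.
Next entering variable (most negative Z-row entry -20/3): x3.
Ratio test on column x3 — row 1: (61/3)/(1/3) = 61; row 2: (61/3)/(1/3) = 61; row 3: (7/3)/(1/3) = 7; row 4: entry 0 ≤ 0. Minimum is 7 at row 3 (x2 leaves); pivot element 1/3.
After the second pivot the Z-row RHS is 49/3 − (-20/3)·7 = 63.

63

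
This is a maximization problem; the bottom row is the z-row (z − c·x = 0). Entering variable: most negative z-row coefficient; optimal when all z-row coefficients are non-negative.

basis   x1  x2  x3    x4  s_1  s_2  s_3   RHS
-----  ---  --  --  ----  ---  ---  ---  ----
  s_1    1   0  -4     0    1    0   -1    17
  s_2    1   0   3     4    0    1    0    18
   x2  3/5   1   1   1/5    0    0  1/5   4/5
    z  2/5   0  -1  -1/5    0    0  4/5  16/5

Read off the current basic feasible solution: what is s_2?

s_2 is basic (row 2); its value is the RHS of that row, 18.

18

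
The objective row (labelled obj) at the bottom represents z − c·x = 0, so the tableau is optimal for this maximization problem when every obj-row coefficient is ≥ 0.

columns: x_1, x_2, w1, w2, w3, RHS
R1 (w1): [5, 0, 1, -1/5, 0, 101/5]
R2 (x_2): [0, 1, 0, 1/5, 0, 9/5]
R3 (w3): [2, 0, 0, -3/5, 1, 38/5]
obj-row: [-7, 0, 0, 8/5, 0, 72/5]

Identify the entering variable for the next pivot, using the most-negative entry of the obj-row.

Negative obj-row entries: x_1: -7.
The most negative is -7 in column x_1, so x_1 enters.

x_1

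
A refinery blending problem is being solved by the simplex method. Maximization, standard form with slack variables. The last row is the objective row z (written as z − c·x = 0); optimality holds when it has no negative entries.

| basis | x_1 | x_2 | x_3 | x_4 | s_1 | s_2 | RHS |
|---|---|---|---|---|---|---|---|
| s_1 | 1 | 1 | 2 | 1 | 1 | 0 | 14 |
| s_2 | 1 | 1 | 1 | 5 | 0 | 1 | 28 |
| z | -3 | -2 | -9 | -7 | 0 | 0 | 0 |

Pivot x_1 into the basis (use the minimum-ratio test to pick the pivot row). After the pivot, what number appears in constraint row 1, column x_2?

Ratio test on column x_1 — row 1: 14/1 = 14; row 2: 28/1 = 28. Minimum is 14 at row 1 (s_1 leaves); pivot element 1.
Divide row 1 by 1; eliminate column x_1 from the other rows.
In the new row 1, the x_2 entry is the old entry divided by the pivot: 1/1 = 1.

1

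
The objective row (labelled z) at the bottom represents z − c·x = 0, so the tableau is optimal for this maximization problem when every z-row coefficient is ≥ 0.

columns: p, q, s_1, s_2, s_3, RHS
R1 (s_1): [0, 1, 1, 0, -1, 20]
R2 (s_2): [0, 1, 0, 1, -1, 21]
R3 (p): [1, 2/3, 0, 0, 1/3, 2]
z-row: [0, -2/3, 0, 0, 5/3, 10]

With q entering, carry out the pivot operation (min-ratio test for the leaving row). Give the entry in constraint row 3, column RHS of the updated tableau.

Ratio test on column q — row 1: 20/1 = 20; row 2: 21/1 = 21; row 3: 2/(2/3) = 3. Minimum is 3 at row 3 (p leaves); pivot element 2/3.
Divide row 3 by 2/3; eliminate column q from the other rows.
In the new row 3, the RHS entry is the old entry divided by the pivot: 2/(2/3) = 3.

3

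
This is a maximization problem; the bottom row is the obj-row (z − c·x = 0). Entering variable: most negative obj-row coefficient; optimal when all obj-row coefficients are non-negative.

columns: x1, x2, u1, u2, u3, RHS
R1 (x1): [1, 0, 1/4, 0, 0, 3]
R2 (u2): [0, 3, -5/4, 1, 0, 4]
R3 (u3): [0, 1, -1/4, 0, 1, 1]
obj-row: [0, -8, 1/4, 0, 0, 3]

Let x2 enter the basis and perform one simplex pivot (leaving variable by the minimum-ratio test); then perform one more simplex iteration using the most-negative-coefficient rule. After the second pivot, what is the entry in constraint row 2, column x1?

Ratio test on column x2 — row 1: entry 0 ≤ 0; row 2: 4/3 = 4/3; row 3: 1/1 = 1. Minimum is 1 at row 3 (u3 leaves); pivot element 1.
Divide row 3 by 1; eliminate column x2 from the other rows.
Second iteration: most negative obj-row entry is -7/4 in column u1, so u1 enters.
Ratio test on column u1 — row 1: 3/(1/4) = 12; row 2: entry -1/2 ≤ 0; row 3: entry -1/4 ≤ 0. Minimum is 12 at row 1 (x1 leaves); pivot element 1/4.
Divide row 1 by 1/4; eliminate column u1 from the other rows.
After both pivots, the entry at constraint row 2, column x1 is 2.

2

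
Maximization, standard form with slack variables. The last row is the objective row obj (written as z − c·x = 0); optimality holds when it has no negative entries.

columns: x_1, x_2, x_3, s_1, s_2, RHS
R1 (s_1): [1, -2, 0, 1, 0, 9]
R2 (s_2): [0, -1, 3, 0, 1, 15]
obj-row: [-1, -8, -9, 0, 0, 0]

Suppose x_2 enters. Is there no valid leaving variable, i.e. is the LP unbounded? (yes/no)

Every constraint-row entry in column x_2 is ≤ 0, so increasing x_2 is unbounded.

yes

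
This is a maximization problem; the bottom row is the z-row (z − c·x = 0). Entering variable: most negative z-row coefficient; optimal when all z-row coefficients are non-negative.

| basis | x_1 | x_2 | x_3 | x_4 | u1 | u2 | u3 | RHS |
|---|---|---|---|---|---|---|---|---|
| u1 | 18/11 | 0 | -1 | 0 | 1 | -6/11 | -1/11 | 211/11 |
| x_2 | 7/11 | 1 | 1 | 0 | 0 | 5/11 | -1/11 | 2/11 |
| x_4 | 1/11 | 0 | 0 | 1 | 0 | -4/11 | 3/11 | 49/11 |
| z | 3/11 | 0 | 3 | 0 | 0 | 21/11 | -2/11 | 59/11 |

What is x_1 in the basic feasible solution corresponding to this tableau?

x_1 is not in the basis, so in the current basic feasible solution x_1 = 0.

0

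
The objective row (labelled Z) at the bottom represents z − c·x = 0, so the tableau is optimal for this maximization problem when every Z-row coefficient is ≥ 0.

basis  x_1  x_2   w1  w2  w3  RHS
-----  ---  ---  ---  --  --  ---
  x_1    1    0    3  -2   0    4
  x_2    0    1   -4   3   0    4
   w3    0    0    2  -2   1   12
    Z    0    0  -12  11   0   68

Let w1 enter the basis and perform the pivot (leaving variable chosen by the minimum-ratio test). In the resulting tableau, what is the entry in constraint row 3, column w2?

Ratio test on column w1 — row 1: 4/3 = 4/3; row 2: entry -4 ≤ 0; row 3: 12/2 = 6. Minimum is 4/3 at row 1 (x_1 leaves); pivot element 3.
Divide row 1 by 3; eliminate column w1 from the other rows.
Row 3 update in column w2: -2 − 2·(-2/3) = -2/3.

-2/3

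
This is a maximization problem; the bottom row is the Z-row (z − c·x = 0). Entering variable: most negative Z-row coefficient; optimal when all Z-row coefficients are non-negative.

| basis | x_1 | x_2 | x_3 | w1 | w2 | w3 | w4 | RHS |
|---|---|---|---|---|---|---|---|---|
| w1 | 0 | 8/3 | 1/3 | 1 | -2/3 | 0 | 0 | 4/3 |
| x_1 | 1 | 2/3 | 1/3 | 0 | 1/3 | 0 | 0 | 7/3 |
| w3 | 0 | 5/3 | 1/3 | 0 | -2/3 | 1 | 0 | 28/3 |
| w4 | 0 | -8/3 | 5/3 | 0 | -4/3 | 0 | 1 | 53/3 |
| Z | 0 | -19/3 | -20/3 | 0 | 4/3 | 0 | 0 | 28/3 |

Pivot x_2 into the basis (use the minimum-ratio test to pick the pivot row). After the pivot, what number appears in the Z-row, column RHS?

Ratio test on column x_2 — row 1: (4/3)/(8/3) = 1/2; row 2: (7/3)/(2/3) = 7/2; row 3: (28/3)/(5/3) = 28/5; row 4: entry -8/3 ≤ 0. Minimum is 1/2 at row 1 (w1 leaves); pivot element 8/3.
Divide row 1 by 8/3; eliminate column x_2 from the other rows.
Z-row update in column RHS: 28/3 − (-19/3)·(1/2) = 25/2.

25/2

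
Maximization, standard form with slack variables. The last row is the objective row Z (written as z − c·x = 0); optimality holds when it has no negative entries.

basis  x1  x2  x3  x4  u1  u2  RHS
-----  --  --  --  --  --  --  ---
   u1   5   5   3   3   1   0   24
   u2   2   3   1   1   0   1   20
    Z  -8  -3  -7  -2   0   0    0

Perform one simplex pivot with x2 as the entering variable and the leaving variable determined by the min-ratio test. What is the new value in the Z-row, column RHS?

Ratio test on column x2 — row 1: 24/5 = 24/5; row 2: 20/3 = 20/3. Minimum is 24/5 at row 1 (u1 leaves); pivot element 5.
Divide row 1 by 5; eliminate column x2 from the other rows.
Z-row update in column RHS: 0 − (-3)·(24/5) = 72/5.

72/5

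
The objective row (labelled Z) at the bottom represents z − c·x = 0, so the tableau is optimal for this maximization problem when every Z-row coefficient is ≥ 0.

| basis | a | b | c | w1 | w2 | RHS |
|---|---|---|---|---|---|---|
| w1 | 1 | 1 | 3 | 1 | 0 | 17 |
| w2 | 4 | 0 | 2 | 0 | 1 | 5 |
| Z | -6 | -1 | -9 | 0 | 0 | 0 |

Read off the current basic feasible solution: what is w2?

5

w2 is basic (row 2); its value is the RHS of that row, 5.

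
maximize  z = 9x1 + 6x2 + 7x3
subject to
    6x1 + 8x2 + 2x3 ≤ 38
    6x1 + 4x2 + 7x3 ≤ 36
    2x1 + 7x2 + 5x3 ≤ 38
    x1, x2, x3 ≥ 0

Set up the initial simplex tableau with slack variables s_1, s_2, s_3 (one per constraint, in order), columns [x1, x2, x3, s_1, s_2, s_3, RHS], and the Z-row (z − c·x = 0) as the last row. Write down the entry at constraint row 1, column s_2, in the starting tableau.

Slack s_2 belongs to constraint 2; its column is the unit vector e_2, so the entry in row 1 is 0.

0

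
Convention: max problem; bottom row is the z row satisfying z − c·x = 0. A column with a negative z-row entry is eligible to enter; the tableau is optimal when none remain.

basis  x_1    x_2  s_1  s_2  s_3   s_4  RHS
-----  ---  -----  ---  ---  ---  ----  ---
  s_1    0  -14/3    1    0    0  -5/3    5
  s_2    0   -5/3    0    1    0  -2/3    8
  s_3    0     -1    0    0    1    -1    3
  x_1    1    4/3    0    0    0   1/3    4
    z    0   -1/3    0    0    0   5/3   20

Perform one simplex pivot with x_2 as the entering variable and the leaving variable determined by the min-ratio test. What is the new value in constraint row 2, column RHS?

Ratio test on column x_2 — row 1: entry -14/3 ≤ 0; row 2: entry -5/3 ≤ 0; row 3: entry -1 ≤ 0; row 4: 4/(4/3) = 3. Minimum is 3 at row 4 (x_1 leaves); pivot element 4/3.
Divide row 4 by 4/3; eliminate column x_2 from the other rows.
Row 2 update in column RHS: 8 − (-5/3)·3 = 13.

13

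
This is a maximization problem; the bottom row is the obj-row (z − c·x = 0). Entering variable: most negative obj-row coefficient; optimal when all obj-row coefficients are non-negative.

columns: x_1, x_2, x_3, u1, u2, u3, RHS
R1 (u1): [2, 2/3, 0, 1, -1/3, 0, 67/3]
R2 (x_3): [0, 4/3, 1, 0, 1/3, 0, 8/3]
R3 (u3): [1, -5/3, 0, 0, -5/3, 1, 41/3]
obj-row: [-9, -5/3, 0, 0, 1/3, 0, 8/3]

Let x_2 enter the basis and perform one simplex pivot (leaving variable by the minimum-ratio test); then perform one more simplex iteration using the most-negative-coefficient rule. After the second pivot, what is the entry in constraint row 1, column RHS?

21/2

Ratio test on column x_2 — row 1: (67/3)/(2/3) = 67/2; row 2: (8/3)/(4/3) = 2; row 3: entry -5/3 ≤ 0. Minimum is 2 at row 2 (x_3 leaves); pivot element 4/3.
Divide row 2 by 4/3; eliminate column x_2 from the other rows.
Second iteration: most negative obj-row entry is -9 in column x_1, so x_1 enters.
Ratio test on column x_1 — row 1: 21/2 = 21/2; row 2: entry 0 ≤ 0; row 3: 17/1 = 17. Minimum is 21/2 at row 1 (u1 leaves); pivot element 2.
Divide row 1 by 2; eliminate column x_1 from the other rows.
After both pivots, the entry at constraint row 1, column RHS is 21/2.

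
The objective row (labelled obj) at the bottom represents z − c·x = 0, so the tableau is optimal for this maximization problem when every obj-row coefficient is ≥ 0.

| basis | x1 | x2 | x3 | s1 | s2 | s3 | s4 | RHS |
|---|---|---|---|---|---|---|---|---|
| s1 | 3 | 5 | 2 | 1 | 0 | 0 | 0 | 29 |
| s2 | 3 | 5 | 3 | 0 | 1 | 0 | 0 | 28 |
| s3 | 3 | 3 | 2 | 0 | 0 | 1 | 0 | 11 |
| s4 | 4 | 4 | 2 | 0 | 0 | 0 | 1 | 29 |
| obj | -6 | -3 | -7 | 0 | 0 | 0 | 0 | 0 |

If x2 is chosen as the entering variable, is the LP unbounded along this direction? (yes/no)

no

Column x2 has positive entries in row(s) 1, 2, 3, 4, so the ratio test bounds it — not unbounded.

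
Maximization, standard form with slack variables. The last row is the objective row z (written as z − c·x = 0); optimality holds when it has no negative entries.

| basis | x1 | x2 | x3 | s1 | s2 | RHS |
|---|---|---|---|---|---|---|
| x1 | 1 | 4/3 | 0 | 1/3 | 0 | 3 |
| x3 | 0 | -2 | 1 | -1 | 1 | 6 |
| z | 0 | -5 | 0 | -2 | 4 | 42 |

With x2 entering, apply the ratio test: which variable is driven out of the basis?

x1

Column x2 entries and ratios — x1: 3/(4/3) = 9/4; x3: -2 ≤ 0, skip.
Smallest ratio is 9/4 in the row of x1, so x1 leaves.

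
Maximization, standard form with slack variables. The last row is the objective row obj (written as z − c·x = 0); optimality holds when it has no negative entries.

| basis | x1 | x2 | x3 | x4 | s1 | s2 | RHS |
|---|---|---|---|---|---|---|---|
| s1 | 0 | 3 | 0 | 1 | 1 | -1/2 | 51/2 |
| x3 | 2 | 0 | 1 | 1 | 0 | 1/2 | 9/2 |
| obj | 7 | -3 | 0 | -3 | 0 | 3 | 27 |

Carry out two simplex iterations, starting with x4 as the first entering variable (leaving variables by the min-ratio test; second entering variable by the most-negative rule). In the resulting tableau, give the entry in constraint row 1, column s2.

-1/3

Ratio test on column x4 — row 1: (51/2)/1 = 51/2; row 2: (9/2)/1 = 9/2. Minimum is 9/2 at row 2 (x3 leaves); pivot element 1.
Divide row 2 by 1; eliminate column x4 from the other rows.
Second iteration: most negative obj-row entry is -3 in column x2, so x2 enters.
Ratio test on column x2 — row 1: 21/3 = 7; row 2: entry 0 ≤ 0. Minimum is 7 at row 1 (s1 leaves); pivot element 3.
Divide row 1 by 3; eliminate column x2 from the other rows.
After both pivots, the entry at constraint row 1, column s2 is -1/3.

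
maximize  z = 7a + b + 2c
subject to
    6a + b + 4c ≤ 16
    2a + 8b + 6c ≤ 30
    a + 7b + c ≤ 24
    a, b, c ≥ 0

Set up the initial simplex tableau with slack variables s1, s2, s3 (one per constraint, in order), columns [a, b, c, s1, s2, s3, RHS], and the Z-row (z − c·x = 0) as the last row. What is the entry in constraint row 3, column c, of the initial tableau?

Constraint 3 has coefficient 1 on c.

1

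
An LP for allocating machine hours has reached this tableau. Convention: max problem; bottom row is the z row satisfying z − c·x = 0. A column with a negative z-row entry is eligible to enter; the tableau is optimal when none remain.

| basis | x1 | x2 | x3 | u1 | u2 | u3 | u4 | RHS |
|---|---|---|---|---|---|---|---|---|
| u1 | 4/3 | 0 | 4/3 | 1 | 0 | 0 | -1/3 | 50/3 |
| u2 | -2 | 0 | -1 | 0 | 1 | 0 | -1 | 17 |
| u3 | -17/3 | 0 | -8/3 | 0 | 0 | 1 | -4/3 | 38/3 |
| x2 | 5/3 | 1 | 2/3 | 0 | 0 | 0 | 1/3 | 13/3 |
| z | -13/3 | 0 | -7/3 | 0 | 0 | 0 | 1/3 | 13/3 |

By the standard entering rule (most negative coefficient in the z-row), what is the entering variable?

x1

Negative z-row entries: x1: -13/3, x3: -7/3.
The most negative is -13/3 in column x1, so x1 enters.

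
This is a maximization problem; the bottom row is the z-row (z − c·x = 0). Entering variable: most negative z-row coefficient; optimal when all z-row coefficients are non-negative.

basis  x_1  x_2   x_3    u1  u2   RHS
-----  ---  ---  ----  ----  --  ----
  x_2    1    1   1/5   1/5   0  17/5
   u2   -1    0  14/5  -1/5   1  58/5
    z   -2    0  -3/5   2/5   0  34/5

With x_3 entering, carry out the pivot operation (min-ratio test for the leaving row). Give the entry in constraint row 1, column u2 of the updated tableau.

Ratio test on column x_3 — row 1: (17/5)/(1/5) = 17; row 2: (58/5)/(14/5) = 29/7. Minimum is 29/7 at row 2 (u2 leaves); pivot element 14/5.
Divide row 2 by 14/5; eliminate column x_3 from the other rows.
Row 1 update in column u2: 0 − (1/5)·(5/14) = -1/14.

-1/14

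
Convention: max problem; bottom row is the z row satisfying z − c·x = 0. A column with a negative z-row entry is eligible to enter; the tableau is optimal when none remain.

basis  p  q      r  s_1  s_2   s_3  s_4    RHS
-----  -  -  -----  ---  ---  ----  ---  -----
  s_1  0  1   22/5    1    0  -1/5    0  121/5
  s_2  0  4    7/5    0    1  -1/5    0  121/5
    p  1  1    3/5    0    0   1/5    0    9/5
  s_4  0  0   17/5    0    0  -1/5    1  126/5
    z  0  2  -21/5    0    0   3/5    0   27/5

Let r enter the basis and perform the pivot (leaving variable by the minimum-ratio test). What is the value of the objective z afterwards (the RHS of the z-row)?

18

Ratio test on column r — row 1: (121/5)/(22/5) = 11/2; row 2: (121/5)/(7/5) = 121/7; row 3: (9/5)/(3/5) = 3; row 4: (126/5)/(17/5) = 126/17. Minimum is 3 at row 3 (p leaves); pivot element 3/5.
Pivot on row 3; the z-row RHS becomes 27/5 − (-21/5)·3 = 18.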